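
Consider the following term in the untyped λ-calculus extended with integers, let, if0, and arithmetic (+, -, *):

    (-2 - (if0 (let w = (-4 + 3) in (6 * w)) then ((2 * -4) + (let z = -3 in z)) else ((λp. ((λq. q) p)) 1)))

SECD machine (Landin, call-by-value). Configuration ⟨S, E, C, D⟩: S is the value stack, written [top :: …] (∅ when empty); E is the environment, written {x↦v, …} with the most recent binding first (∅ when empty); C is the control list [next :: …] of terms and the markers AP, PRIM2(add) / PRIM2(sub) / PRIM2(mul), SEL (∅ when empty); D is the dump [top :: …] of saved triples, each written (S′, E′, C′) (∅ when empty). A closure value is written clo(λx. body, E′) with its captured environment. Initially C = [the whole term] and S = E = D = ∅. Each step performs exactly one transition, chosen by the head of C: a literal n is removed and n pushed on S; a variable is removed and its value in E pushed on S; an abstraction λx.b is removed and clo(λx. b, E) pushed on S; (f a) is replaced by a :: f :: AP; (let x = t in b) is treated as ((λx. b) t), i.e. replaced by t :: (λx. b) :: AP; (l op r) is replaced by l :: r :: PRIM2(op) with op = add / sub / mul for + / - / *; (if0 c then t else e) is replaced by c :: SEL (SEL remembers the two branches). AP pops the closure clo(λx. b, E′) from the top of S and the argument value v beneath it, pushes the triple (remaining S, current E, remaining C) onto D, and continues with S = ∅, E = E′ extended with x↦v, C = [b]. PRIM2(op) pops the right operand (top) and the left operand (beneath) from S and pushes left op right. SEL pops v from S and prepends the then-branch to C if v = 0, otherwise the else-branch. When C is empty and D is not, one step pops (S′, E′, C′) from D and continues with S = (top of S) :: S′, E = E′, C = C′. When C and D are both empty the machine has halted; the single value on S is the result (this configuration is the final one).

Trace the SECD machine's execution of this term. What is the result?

0. [S=∅ | E=∅ | C=[(-2 - (if0 (let w = (-4 + 3) in (6 * w)) then ((2 * -4) + (let z = -3 in z)) else ((λp. ((λq. q) p)) 1)))] | D=∅]
1. [S=∅ | E=∅ | C=[-2 :: (if0 (let w = (-4 + 3) in (6 * w)) then ((2 * -4) + (let z = -3 in z)) else ((λp. ((λq. q) p)) 1)) :: PRIM2(sub)] | D=∅]
2. [S=[-2] | E=∅ | C=[(if0 (let w = (-4 + 3) in (6 * w)) then ((2 * -4) + (let z = -3 in z)) else ((λp. ((λq. q) p)) 1)) :: PRIM2(sub)] | D=∅]
3. [S=[-2] | E=∅ | C=[(let w = (-4 + 3) in (6 * w)) :: SEL :: PRIM2(sub)] | D=∅]
4. [S=[-2] | E=∅ | C=[(-4 + 3) :: (λw. (6 * w)) :: AP :: SEL :: PRIM2(sub)] | D=∅]
5. [S=[-2] | E=∅ | C=[-4 :: 3 :: PRIM2(add) :: (λw. (6 * w)) :: AP :: SEL :: PRIM2(sub)] | D=∅]
6. [S=[-4 :: -2] | E=∅ | C=[3 :: PRIM2(add) :: (λw. (6 * w)) :: AP :: SEL :: PRIM2(sub)] | D=∅]
7. [S=[3 :: -4 :: -2] | E=∅ | C=[PRIM2(add) :: (λw. (6 * w)) :: AP :: SEL :: PRIM2(sub)] | D=∅]
8. [S=[-1 :: -2] | E=∅ | C=[(λw. (6 * w)) :: AP :: SEL :: PRIM2(sub)] | D=∅]
9. [S=[clo(λw. (6 * w), ∅) :: -1 :: -2] | E=∅ | C=[AP :: SEL :: PRIM2(sub)] | D=∅]
10. [S=∅ | E={w↦-1} | C=[(6 * w)] | D=[([-2], ∅, [SEL :: PRIM2(sub)])]]
11. [S=∅ | E={w↦-1} | C=[6 :: w :: PRIM2(mul)] | D=[([-2], ∅, [SEL :: PRIM2(sub)])]]
12. [S=[6] | E={w↦-1} | C=[w :: PRIM2(mul)] | D=[([-2], ∅, [SEL :: PRIM2(sub)])]]
13. [S=[-1 :: 6] | E={w↦-1} | C=[PRIM2(mul)] | D=[([-2], ∅, [SEL :: PRIM2(sub)])]]
14. [S=[-6] | E={w↦-1} | C=∅ | D=[([-2], ∅, [SEL :: PRIM2(sub)])]]
15. [S=[-6 :: -2] | E=∅ | C=[SEL :: PRIM2(sub)] | D=∅]
16. [S=[-2] | E=∅ | C=[((λp. ((λq. q) p)) 1) :: PRIM2(sub)] | D=∅]
17. [S=[-2] | E=∅ | C=[1 :: (λp. ((λq. q) p)) :: AP :: PRIM2(sub)] | D=∅]
18. [S=[1 :: -2] | E=∅ | C=[(λp. ((λq. q) p)) :: AP :: PRIM2(sub)] | D=∅]
19. [S=[clo(λp. ((λq. q) p), ∅) :: 1 :: -2] | E=∅ | C=[AP :: PRIM2(sub)] | D=∅]
20. [S=∅ | E={p↦1} | C=[((λq. q) p)] | D=[([-2], ∅, [PRIM2(sub)])]]
21. [S=∅ | E={p↦1} | C=[p :: (λq. q) :: AP] | D=[([-2], ∅, [PRIM2(sub)])]]
22. [S=[1] | E={p↦1} | C=[(λq. q) :: AP] | D=[([-2], ∅, [PRIM2(sub)])]]
23. [S=[clo(λq. q, {p↦1}) :: 1] | E={p↦1} | C=[AP] | D=[([-2], ∅, [PRIM2(sub)])]]
24. [S=∅ | E={q↦1, p↦1} | C=[q] | D=[(∅, {p↦1}, ∅) :: ([-2], ∅, [PRIM2(sub)])]]
25. [S=[1] | E={q↦1, p↦1} | C=∅ | D=[(∅, {p↦1}, ∅) :: ([-2], ∅, [PRIM2(sub)])]]
26. [S=[1] | E={p↦1} | C=∅ | D=[([-2], ∅, [PRIM2(sub)])]]
27. [S=[1 :: -2] | E=∅ | C=[PRIM2(sub)] | D=∅]
28. [S=[-3] | E=∅ | C=∅ | D=∅]
→ final value -3

Answer: -3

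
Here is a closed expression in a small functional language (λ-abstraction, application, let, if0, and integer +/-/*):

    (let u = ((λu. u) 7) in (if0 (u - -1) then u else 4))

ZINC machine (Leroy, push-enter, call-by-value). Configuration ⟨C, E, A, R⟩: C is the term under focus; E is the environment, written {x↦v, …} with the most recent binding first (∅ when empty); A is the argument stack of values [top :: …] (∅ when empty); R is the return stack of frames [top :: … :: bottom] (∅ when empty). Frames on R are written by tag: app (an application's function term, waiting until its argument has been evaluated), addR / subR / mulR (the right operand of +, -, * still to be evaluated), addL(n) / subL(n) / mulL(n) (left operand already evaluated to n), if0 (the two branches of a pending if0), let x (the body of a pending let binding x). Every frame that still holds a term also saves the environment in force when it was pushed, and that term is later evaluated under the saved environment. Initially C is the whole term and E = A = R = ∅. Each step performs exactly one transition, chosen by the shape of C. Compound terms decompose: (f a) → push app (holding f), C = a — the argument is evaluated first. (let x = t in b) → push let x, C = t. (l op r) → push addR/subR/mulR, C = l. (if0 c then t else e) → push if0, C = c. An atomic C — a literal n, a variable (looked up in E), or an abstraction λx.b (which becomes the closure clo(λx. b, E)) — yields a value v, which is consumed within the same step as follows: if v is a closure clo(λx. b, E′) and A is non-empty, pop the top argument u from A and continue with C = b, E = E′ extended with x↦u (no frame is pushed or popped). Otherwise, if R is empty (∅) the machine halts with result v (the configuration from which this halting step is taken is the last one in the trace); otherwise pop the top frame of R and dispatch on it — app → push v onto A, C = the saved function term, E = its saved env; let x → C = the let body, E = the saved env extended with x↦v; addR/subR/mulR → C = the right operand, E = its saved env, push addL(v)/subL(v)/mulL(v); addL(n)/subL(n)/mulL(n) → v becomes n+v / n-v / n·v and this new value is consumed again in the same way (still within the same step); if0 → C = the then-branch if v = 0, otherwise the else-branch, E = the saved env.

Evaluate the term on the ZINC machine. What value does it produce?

t=0: ⟨C=(let u = ((λu. u) 7) in (if0 (u - -1) then u else 4)); E=∅; A=∅; R=∅⟩
t=1: ⟨C=((λu. u) 7); E=∅; A=∅; R=[let u]⟩
t=2: ⟨C=7; E=∅; A=∅; R=[app :: let u]⟩
t=3: ⟨C=(λu. u); E=∅; A=[7]; R=[let u]⟩
t=4: ⟨C=u; E={u↦7}; A=∅; R=[let u]⟩
t=5: ⟨C=(if0 (u - -1) then u else 4); E={u↦7}; A=∅; R=∅⟩
t=6: ⟨C=(u - -1); E={u↦7}; A=∅; R=[if0]⟩
t=7: ⟨C=u; E={u↦7}; A=∅; R=[subR :: if0]⟩
t=8: ⟨C=-1; E={u↦7}; A=∅; R=[subL(7) :: if0]⟩
t=9: ⟨C=4; E={u↦7}; A=∅; R=∅⟩
→ final value 4

Answer: 4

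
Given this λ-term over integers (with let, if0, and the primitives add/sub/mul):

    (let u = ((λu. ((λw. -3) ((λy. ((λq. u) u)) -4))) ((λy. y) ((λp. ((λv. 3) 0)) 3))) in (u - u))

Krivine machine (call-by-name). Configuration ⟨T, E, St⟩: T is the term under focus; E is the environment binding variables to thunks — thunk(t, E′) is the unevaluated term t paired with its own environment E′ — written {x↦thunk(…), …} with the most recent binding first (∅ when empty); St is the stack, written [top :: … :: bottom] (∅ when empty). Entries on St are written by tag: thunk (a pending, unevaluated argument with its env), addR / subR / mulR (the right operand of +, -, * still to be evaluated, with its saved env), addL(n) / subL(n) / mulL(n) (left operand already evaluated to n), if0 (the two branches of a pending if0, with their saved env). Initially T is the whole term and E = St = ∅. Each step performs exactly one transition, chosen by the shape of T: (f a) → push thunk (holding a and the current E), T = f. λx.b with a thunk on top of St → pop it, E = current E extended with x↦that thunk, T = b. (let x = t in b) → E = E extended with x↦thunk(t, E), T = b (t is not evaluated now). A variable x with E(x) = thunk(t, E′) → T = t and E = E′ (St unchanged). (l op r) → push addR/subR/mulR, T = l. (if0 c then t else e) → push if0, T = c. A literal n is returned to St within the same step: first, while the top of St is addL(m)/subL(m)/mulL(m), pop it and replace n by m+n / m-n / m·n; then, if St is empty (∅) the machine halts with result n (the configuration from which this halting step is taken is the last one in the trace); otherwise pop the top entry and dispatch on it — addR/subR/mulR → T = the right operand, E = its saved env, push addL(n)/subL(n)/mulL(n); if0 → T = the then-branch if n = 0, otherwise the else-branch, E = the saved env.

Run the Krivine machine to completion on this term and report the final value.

Answer: 0

Machine steps:
t=0: <T=(let u = ((λu. ((λw. -3) ((λy. ((λq. u) u)) -4))) ((λy. y) ((λp. ((λv. 3) 0)) 3))) in (u - u)), E=∅, St=∅>
t=1: <T=(u - u), E={u↦thunk(((λu. ((λw. -3) ((λy. ((λq. u) u)) -4))) ((λy. y) ((λp. ((λv. 3) 0)) 3))), ∅)}, St=∅>
t=2: <T=u, E={u↦thunk(((λu. ((λw. -3) ((λy. ((λq. u) u)) -4))) ((λy. y) ((λp. ((λv. 3) 0)) 3))), ∅)}, St=[subR]>
t=3: <T=((λu. ((λw. -3) ((λy. ((λq. u) u)) -4))) ((λy. y) ((λp. ((λv. 3) 0)) 3))), E=∅, St=[subR]>
t=4: <T=(λu. ((λw. -3) ((λy. ((λq. u) u)) -4))), E=∅, St=[thunk :: subR]>
t=5: <T=((λw. -3) ((λy. ((λq. u) u)) -4)), E={u↦thunk(((λy. y) ((λp. ((λv. 3) 0)) 3)), ∅)}, St=[subR]>
t=6: <T=(λw. -3), E={u↦thunk(((λy. y) ((λp. ((λv. 3) 0)) 3)), ∅)}, St=[thunk :: subR]>
t=7: <T=-3, E={w↦thunk(((λy. ((λq. u) u)) -4), {u↦thunk(((λy. y) ((λp. ((λv. 3) 0)) 3)), ∅)}), u↦thunk(((λy. y) ((λp. ((λv. 3) 0)) 3)), ∅)}, St=[subR]>
t=8: <T=u, E={u↦thunk(((λu. ((λw. -3) ((λy. ((λq. u) u)) -4))) ((λy. y) ((λp. ((λv. 3) 0)) 3))), ∅)}, St=[subL(-3)]>
t=9: <T=((λu. ((λw. -3) ((λy. ((λq. u) u)) -4))) ((λy. y) ((λp. ((λv. 3) 0)) 3))), E=∅, St=[subL(-3)]>
t=10: <T=(λu. ((λw. -3) ((λy. ((λq. u) u)) -4))), E=∅, St=[thunk :: subL(-3)]>
t=11: <T=((λw. -3) ((λy. ((λq. u) u)) -4)), E={u↦thunk(((λy. y) ((λp. ((λv. 3) 0)) 3)), ∅)}, St=[subL(-3)]>
t=12: <T=(λw. -3), E={u↦thunk(((λy. y) ((λp. ((λv. 3) 0)) 3)), ∅)}, St=[thunk :: subL(-3)]>
t=13: <T=-3, E={w↦thunk(((λy. ((λq. u) u)) -4), {u↦thunk(((λy. y) ((λp. ((λv. 3) 0)) 3)), ∅)}), u↦thunk(((λy. y) ((λp. ((λv. 3) 0)) 3)), ∅)}, St=[subL(-3)]>
→ final value 0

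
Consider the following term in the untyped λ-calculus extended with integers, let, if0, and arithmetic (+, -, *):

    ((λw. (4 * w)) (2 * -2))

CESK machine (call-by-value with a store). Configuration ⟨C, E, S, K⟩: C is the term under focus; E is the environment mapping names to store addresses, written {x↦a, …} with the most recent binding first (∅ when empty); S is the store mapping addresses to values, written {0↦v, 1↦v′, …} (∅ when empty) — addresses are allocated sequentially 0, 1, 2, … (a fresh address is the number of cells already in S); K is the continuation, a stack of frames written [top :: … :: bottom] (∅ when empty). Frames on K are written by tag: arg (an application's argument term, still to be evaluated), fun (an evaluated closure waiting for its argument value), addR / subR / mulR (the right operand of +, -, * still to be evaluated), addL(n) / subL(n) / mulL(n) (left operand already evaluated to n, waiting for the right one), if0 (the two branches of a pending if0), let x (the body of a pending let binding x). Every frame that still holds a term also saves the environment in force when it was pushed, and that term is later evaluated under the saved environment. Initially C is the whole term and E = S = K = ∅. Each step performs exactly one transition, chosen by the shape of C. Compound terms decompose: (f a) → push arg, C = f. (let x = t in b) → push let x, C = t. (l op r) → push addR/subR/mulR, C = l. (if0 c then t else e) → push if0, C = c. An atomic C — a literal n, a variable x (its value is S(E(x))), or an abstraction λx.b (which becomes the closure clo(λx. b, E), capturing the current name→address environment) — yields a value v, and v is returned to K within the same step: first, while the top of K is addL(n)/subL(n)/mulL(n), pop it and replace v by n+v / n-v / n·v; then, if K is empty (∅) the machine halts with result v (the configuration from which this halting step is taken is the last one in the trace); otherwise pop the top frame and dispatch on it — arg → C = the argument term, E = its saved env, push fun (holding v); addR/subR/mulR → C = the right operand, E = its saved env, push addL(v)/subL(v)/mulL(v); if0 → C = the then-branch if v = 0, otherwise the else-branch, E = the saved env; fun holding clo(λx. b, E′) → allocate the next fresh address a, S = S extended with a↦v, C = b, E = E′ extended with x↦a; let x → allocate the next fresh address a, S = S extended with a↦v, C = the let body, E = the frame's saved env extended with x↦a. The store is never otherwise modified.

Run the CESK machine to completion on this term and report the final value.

Answer: -16

Machine steps:
0. [C=((λw. (4 * w)) (2 * -2)) | E=∅ | S=∅ | K=∅]
1. [C=(λw. (4 * w)) | E=∅ | S=∅ | K=[arg]]
2. [C=(2 * -2) | E=∅ | S=∅ | K=[fun]]
3. [C=2 | E=∅ | S=∅ | K=[mulR :: fun]]
4. [C=-2 | E=∅ | S=∅ | K=[mulL(2) :: fun]]
5. [C=(4 * w) | E={w↦0} | S={0↦-4} | K=∅]
6. [C=4 | E={w↦0} | S={0↦-4} | K=[mulR]]
7. [C=w | E={w↦0} | S={0↦-4} | K=[mulL(4)]]
→ final value -16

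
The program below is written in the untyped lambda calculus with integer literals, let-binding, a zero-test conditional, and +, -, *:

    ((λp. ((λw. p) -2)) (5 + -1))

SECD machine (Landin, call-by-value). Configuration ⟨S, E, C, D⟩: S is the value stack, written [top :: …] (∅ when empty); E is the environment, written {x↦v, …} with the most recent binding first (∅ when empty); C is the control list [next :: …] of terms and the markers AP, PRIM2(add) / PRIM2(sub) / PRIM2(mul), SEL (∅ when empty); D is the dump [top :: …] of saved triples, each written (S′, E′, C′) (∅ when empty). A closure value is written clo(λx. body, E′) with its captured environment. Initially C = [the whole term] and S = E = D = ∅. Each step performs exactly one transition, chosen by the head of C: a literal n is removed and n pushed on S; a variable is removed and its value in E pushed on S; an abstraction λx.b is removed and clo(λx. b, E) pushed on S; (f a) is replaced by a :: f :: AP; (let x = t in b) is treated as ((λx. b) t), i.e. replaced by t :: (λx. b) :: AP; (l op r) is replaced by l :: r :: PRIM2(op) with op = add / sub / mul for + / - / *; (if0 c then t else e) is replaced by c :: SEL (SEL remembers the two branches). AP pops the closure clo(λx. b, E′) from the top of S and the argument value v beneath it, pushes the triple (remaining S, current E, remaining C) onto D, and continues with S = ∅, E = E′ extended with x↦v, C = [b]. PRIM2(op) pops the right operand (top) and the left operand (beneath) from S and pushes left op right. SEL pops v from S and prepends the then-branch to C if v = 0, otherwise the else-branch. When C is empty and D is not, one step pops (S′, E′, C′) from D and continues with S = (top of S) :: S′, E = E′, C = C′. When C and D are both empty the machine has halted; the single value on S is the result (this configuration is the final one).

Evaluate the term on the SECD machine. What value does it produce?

Answer: 4

Derivation:
step 0: [S=∅ | E=∅ | C=[((λp. ((λw. p) -2)) (5 + -1))] | D=∅]
step 1: [S=∅ | E=∅ | C=[(5 + -1) :: (λp. ((λw. p) -2)) :: AP] | D=∅]
step 2: [S=∅ | E=∅ | C=[5 :: -1 :: PRIM2(add) :: (λp. ((λw. p) -2)) :: AP] | D=∅]
step 3: [S=[5] | E=∅ | C=[-1 :: PRIM2(add) :: (λp. ((λw. p) -2)) :: AP] | D=∅]
step 4: [S=[-1 :: 5] | E=∅ | C=[PRIM2(add) :: (λp. ((λw. p) -2)) :: AP] | D=∅]
step 5: [S=[4] | E=∅ | C=[(λp. ((λw. p) -2)) :: AP] | D=∅]
step 6: [S=[clo(λp. ((λw. p) -2), ∅) :: 4] | E=∅ | C=[AP] | D=∅]
step 7: [S=∅ | E={p↦4} | C=[((λw. p) -2)] | D=[(∅, ∅, ∅)]]
step 8: [S=∅ | E={p↦4} | C=[-2 :: (λw. p) :: AP] | D=[(∅, ∅, ∅)]]
step 9: [S=[-2] | E={p↦4} | C=[(λw. p) :: AP] | D=[(∅, ∅, ∅)]]
step 10: [S=[clo(λw. p, {p↦4}) :: -2] | E={p↦4} | C=[AP] | D=[(∅, ∅, ∅)]]
step 11: [S=∅ | E={w↦-2, p↦4} | C=[p] | D=[(∅, {p↦4}, ∅) :: (∅, ∅, ∅)]]
step 12: [S=[4] | E={w↦-2, p↦4} | C=∅ | D=[(∅, {p↦4}, ∅) :: (∅, ∅, ∅)]]
step 13: [S=[4] | E={p↦4} | C=∅ | D=[(∅, ∅, ∅)]]
step 14: [S=[4] | E=∅ | C=∅ | D=∅]
→ final value 4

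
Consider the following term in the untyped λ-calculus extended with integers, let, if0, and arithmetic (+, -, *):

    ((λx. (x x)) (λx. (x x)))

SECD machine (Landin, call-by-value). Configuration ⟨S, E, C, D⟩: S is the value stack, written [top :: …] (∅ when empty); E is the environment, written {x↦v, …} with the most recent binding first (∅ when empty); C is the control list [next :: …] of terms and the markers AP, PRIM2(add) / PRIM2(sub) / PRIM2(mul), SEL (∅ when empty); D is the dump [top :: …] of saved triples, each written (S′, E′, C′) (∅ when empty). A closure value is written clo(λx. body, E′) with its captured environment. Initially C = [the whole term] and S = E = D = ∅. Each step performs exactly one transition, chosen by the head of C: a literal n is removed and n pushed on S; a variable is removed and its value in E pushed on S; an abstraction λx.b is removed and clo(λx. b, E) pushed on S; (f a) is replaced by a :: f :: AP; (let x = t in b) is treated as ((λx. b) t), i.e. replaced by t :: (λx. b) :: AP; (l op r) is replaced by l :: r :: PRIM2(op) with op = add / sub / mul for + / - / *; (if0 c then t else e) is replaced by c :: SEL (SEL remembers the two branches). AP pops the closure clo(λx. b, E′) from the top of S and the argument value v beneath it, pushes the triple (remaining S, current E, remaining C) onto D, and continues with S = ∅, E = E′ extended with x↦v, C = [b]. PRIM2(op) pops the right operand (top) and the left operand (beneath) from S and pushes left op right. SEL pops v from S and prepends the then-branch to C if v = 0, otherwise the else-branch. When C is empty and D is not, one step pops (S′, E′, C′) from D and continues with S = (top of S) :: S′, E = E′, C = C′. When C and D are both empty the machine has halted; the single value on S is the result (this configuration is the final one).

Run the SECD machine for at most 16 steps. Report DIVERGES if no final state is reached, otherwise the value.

t=0: <S=∅, E=∅, C=[((λx. (x x)) (λx. (x x)))], D=∅>
t=1: <S=∅, E=∅, C=[(λx. (x x)) :: (λx. (x x)) :: AP], D=∅>
t=2: <S=[clo(λx. (x x), ∅)], E=∅, C=[(λx. (x x)) :: AP], D=∅>
t=3: <S=[clo(λx. (x x), ∅) :: clo(λx. (x x), ∅)], E=∅, C=[AP], D=∅>
t=4: <S=∅, E={x↦clo(λx. (x x), ∅)}, C=[(x x)], D=[(∅, ∅, ∅)]>
t=5: <S=∅, E={x↦clo(λx. (x x), ∅)}, C=[x :: x :: AP], D=[(∅, ∅, ∅)]>
t=6: <S=[clo(λx. (x x), ∅)], E={x↦clo(λx. (x x), ∅)}, C=[x :: AP], D=[(∅, ∅, ∅)]>
t=7: <S=[clo(λx. (x x), ∅) :: clo(λx. (x x), ∅)], E={x↦clo(λx. (x x), ∅)}, C=[AP], D=[(∅, ∅, ∅)]>
t=8: <S=∅, E={x↦clo(λx. (x x), ∅)}, C=[(x x)], D=[(∅, {x↦clo(λx. (x x), ∅)}, ∅) :: (∅, ∅, ∅)]>
t=9: <S=∅, E={x↦clo(λx. (x x), ∅)}, C=[x :: x :: AP], D=[(∅, {x↦clo(λx. (x x), ∅)}, ∅) :: (∅, ∅, ∅)]>
t=10: <S=[clo(λx. (x x), ∅)], E={x↦clo(λx. (x x), ∅)}, C=[x :: AP], D=[(∅, {x↦clo(λx. (x x), ∅)}, ∅) :: (∅, ∅, ∅)]>
t=11: <S=[clo(λx. (x x), ∅) :: clo(λx. (x x), ∅)], E={x↦clo(λx. (x x), ∅)}, C=[AP], D=[(∅, {x↦clo(λx. (x x), ∅)}, ∅) :: (∅, ∅, ∅)]>
t=12: <S=∅, E={x↦clo(λx. (x x), ∅)}, C=[(x x)], D=[(∅, {x↦clo(λx. (x x), ∅)}, ∅) :: (∅, {x↦clo(λx. (x x), ∅)}, ∅) :: (∅, ∅, ∅)]>
t=13: <S=∅, E={x↦clo(λx. (x x), ∅)}, C=[x :: x :: AP], D=[(∅, {x↦clo(λx. (x x), ∅)}, ∅) :: (∅, {x↦clo(λx. (x x), ∅)}, ∅) :: (∅, ∅, ∅)]>
t=14: <S=[clo(λx. (x x), ∅)], E={x↦clo(λx. (x x), ∅)}, C=[x :: AP], D=[(∅, {x↦clo(λx. (x x), ∅)}, ∅) :: (∅, {x↦clo(λx. (x x), ∅)}, ∅) :: (∅, ∅, ∅)]>
t=15: <S=[clo(λx. (x x), ∅) :: clo(λx. (x x), ∅)], E={x↦clo(λx. (x x), ∅)}, C=[AP], D=[(∅, {x↦clo(λx. (x x), ∅)}, ∅) :: (∅, {x↦clo(λx. (x x), ∅)}, ∅) :: (∅, ∅, ∅)]>
t=16: <S=∅, E={x↦clo(λx. (x x), ∅)}, C=[(x x)], D=[(∅, {x↦clo(λx. (x x), ∅)}, ∅) :: (∅, {x↦clo(λx. (x x), ∅)}, ∅) :: (∅, {x↦clo(λx. (x x), ∅)}, ∅) :: (∅, ∅, ∅)]>
→ 16 transitions taken and the configuration is still not final: no result within 16 steps

Answer: DIVERGES (no final state within 16 steps)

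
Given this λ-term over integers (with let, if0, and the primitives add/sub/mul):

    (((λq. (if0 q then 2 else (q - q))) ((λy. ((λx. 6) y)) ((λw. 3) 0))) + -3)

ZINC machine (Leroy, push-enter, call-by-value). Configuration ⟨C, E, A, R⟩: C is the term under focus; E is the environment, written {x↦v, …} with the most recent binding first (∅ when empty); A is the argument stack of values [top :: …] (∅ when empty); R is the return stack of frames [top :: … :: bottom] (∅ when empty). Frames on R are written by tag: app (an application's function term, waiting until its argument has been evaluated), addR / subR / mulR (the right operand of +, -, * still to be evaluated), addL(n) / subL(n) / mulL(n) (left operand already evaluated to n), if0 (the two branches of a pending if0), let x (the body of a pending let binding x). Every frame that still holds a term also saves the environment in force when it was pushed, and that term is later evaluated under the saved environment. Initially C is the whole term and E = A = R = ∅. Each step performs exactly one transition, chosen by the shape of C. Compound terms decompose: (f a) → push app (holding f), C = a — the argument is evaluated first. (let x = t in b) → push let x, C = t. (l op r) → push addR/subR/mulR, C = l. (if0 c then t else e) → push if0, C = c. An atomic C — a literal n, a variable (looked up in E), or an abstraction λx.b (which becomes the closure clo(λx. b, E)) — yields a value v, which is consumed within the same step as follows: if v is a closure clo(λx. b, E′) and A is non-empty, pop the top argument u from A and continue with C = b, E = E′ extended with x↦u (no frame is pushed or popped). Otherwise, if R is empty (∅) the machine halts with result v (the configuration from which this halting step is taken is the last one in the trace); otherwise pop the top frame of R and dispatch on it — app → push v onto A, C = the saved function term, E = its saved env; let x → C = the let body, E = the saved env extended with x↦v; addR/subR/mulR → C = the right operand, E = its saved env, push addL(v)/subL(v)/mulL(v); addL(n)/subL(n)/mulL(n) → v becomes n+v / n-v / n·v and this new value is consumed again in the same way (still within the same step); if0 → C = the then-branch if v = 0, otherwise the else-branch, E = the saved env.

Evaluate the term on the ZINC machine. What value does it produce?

Answer: -3

Machine steps:
step 0: [C=(((λq. (if0 q then 2 else (q - q))) ((λy. ((λx. 6) y)) ((λw. 3) 0))) + -3) | E=∅ | A=∅ | R=∅]
step 1: [C=((λq. (if0 q then 2 else (q - q))) ((λy. ((λx. 6) y)) ((λw. 3) 0))) | E=∅ | A=∅ | R=[addR]]
step 2: [C=((λy. ((λx. 6) y)) ((λw. 3) 0)) | E=∅ | A=∅ | R=[app :: addR]]
step 3: [C=((λw. 3) 0) | E=∅ | A=∅ | R=[app :: app :: addR]]
step 4: [C=0 | E=∅ | A=∅ | R=[app :: app :: app :: addR]]
step 5: [C=(λw. 3) | E=∅ | A=[0] | R=[app :: app :: addR]]
step 6: [C=3 | E={w↦0} | A=∅ | R=[app :: app :: addR]]
step 7: [C=(λy. ((λx. 6) y)) | E=∅ | A=[3] | R=[app :: addR]]
step 8: [C=((λx. 6) y) | E={y↦3} | A=∅ | R=[app :: addR]]
step 9: [C=y | E={y↦3} | A=∅ | R=[app :: app :: addR]]
step 10: [C=(λx. 6) | E={y↦3} | A=[3] | R=[app :: addR]]
step 11: [C=6 | E={x↦3, y↦3} | A=∅ | R=[app :: addR]]
step 12: [C=(λq. (if0 q then 2 else (q - q))) | E=∅ | A=[6] | R=[addR]]
step 13: [C=(if0 q then 2 else (q - q)) | E={q↦6} | A=∅ | R=[addR]]
step 14: [C=q | E={q↦6} | A=∅ | R=[if0 :: addR]]
step 15: [C=(q - q) | E={q↦6} | A=∅ | R=[addR]]
step 16: [C=q | E={q↦6} | A=∅ | R=[subR :: addR]]
step 17: [C=q | E={q↦6} | A=∅ | R=[subL(6) :: addR]]
step 18: [C=-3 | E=∅ | A=∅ | R=[addL(0)]]
→ final value -3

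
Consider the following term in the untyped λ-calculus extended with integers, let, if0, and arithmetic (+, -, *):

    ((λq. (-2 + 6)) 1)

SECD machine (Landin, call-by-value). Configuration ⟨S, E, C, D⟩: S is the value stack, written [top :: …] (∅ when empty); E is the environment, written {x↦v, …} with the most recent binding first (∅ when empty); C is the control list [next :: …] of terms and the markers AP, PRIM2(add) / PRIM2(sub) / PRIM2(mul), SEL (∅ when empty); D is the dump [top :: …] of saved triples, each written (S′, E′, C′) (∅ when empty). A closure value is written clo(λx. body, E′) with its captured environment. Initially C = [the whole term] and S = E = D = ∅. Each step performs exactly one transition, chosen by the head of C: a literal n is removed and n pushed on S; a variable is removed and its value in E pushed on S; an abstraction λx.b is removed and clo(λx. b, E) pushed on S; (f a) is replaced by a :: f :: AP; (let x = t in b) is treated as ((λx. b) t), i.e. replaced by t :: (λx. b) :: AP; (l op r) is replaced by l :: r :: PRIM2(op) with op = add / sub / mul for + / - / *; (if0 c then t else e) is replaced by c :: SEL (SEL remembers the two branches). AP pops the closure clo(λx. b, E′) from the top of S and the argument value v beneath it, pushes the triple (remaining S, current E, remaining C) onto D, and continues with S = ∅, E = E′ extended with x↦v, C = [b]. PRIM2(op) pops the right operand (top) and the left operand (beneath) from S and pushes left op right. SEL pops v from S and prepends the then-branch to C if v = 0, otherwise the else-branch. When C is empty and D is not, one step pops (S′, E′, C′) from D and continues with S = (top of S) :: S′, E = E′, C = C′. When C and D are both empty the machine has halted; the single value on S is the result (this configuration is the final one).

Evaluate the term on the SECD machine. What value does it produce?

Answer: 4

Machine steps:
step 0: [S=∅ | E=∅ | C=[((λq. (-2 + 6)) 1)] | D=∅]
step 1: [S=∅ | E=∅ | C=[1 :: (λq. (-2 + 6)) :: AP] | D=∅]
step 2: [S=[1] | E=∅ | C=[(λq. (-2 + 6)) :: AP] | D=∅]
step 3: [S=[clo(λq. (-2 + 6), ∅) :: 1] | E=∅ | C=[AP] | D=∅]
step 4: [S=∅ | E={q↦1} | C=[(-2 + 6)] | D=[(∅, ∅, ∅)]]
step 5: [S=∅ | E={q↦1} | C=[-2 :: 6 :: PRIM2(add)] | D=[(∅, ∅, ∅)]]
step 6: [S=[-2] | E={q↦1} | C=[6 :: PRIM2(add)] | D=[(∅, ∅, ∅)]]
step 7: [S=[6 :: -2] | E={q↦1} | C=[PRIM2(add)] | D=[(∅, ∅, ∅)]]
step 8: [S=[4] | E={q↦1} | C=∅ | D=[(∅, ∅, ∅)]]
step 9: [S=[4] | E=∅ | C=∅ | D=∅]
→ final value 4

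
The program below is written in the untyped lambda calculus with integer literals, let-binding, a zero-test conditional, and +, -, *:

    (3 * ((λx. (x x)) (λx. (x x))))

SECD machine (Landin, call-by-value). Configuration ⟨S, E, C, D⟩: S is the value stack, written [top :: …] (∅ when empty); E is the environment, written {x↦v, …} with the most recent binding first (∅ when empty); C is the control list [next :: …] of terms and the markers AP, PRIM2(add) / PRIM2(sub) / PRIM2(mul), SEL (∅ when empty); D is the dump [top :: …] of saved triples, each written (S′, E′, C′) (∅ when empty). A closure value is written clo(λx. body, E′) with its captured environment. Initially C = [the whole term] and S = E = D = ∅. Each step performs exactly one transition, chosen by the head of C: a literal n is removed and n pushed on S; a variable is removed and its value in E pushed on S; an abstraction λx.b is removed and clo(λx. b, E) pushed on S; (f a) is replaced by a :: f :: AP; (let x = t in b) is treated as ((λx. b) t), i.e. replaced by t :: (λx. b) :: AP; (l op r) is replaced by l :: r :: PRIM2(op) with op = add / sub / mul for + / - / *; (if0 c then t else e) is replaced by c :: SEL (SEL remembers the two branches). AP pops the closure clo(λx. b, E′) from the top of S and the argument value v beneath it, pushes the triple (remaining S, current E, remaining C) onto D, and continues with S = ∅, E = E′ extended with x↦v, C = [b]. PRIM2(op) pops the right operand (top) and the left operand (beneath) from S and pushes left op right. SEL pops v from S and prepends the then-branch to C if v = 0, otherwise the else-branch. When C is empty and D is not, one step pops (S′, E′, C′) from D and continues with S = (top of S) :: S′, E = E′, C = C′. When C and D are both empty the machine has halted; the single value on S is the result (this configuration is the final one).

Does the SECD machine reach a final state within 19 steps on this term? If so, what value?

t=0: ⟨S=∅; E=∅; C=[(3 * ((λx. (x x)) (λx. (x x))))]; D=∅⟩
t=1: ⟨S=∅; E=∅; C=[3 :: ((λx. (x x)) (λx. (x x))) :: PRIM2(mul)]; D=∅⟩
t=2: ⟨S=[3]; E=∅; C=[((λx. (x x)) (λx. (x x))) :: PRIM2(mul)]; D=∅⟩
t=3: ⟨S=[3]; E=∅; C=[(λx. (x x)) :: (λx. (x x)) :: AP :: PRIM2(mul)]; D=∅⟩
t=4: ⟨S=[clo(λx. (x x), ∅) :: 3]; E=∅; C=[(λx. (x x)) :: AP :: PRIM2(mul)]; D=∅⟩
t=5: ⟨S=[clo(λx. (x x), ∅) :: clo(λx. (x x), ∅) :: 3]; E=∅; C=[AP :: PRIM2(mul)]; D=∅⟩
t=6: ⟨S=∅; E={x↦clo(λx. (x x), ∅)}; C=[(x x)]; D=[([3], ∅, [PRIM2(mul)])]⟩
t=7: ⟨S=∅; E={x↦clo(λx. (x x), ∅)}; C=[x :: x :: AP]; D=[([3], ∅, [PRIM2(mul)])]⟩
t=8: ⟨S=[clo(λx. (x x), ∅)]; E={x↦clo(λx. (x x), ∅)}; C=[x :: AP]; D=[([3], ∅, [PRIM2(mul)])]⟩
t=9: ⟨S=[clo(λx. (x x), ∅) :: clo(λx. (x x), ∅)]; E={x↦clo(λx. (x x), ∅)}; C=[AP]; D=[([3], ∅, [PRIM2(mul)])]⟩
t=10: ⟨S=∅; E={x↦clo(λx. (x x), ∅)}; C=[(x x)]; D=[(∅, {x↦clo(λx. (x x), ∅)}, ∅) :: ([3], ∅, [PRIM2(mul)])]⟩
t=11: ⟨S=∅; E={x↦clo(λx. (x x), ∅)}; C=[x :: x :: AP]; D=[(∅, {x↦clo(λx. (x x), ∅)}, ∅) :: ([3], ∅, [PRIM2(mul)])]⟩
t=12: ⟨S=[clo(λx. (x x), ∅)]; E={x↦clo(λx. (x x), ∅)}; C=[x :: AP]; D=[(∅, {x↦clo(λx. (x x), ∅)}, ∅) :: ([3], ∅, [PRIM2(mul)])]⟩
t=13: ⟨S=[clo(λx. (x x), ∅) :: clo(λx. (x x), ∅)]; E={x↦clo(λx. (x x), ∅)}; C=[AP]; D=[(∅, {x↦clo(λx. (x x), ∅)}, ∅) :: ([3], ∅, [PRIM2(mul)])]⟩
t=14: ⟨S=∅; E={x↦clo(λx. (x x), ∅)}; C=[(x x)]; D=[(∅, {x↦clo(λx. (x x), ∅)}, ∅) :: (∅, {x↦clo(λx. (x x), ∅)}, ∅) :: ([3], ∅, [PRIM2(mul)])]⟩
t=15: ⟨S=∅; E={x↦clo(λx. (x x), ∅)}; C=[x :: x :: AP]; D=[(∅, {x↦clo(λx. (x x), ∅)}, ∅) :: (∅, {x↦clo(λx. (x x), ∅)}, ∅) :: ([3], ∅, [PRIM2(mul)])]⟩
t=16: ⟨S=[clo(λx. (x x), ∅)]; E={x↦clo(λx. (x x), ∅)}; C=[x :: AP]; D=[(∅, {x↦clo(λx. (x x), ∅)}, ∅) :: (∅, {x↦clo(λx. (x x), ∅)}, ∅) :: ([3], ∅, [PRIM2(mul)])]⟩
t=17: ⟨S=[clo(λx. (x x), ∅) :: clo(λx. (x x), ∅)]; E={x↦clo(λx. (x x), ∅)}; C=[AP]; D=[(∅, {x↦clo(λx. (x x), ∅)}, ∅) :: (∅, {x↦clo(λx. (x x), ∅)}, ∅) :: ([3], ∅, [PRIM2(mul)])]⟩
t=18: ⟨S=∅; E={x↦clo(λx. (x x), ∅)}; C=[(x x)]; D=[(∅, {x↦clo(λx. (x x), ∅)}, ∅) :: (∅, {x↦clo(λx. (x x), ∅)}, ∅) :: (∅, {x↦clo(λx. (x x), ∅)}, ∅) :: ([3], ∅, [PRIM2(mul)])]⟩
t=19: ⟨S=∅; E={x↦clo(λx. (x x), ∅)}; C=[x :: x :: AP]; D=[(∅, {x↦clo(λx. (x x), ∅)}, ∅) :: (∅, {x↦clo(λx. (x x), ∅)}, ∅) :: (∅, {x↦clo(λx. (x x), ∅)}, ∅) :: ([3], ∅, [PRIM2(mul)])]⟩
→ 19 transitions taken and the configuration is still not final: no result within 19 steps

Answer: DIVERGES (no final state within 19 steps)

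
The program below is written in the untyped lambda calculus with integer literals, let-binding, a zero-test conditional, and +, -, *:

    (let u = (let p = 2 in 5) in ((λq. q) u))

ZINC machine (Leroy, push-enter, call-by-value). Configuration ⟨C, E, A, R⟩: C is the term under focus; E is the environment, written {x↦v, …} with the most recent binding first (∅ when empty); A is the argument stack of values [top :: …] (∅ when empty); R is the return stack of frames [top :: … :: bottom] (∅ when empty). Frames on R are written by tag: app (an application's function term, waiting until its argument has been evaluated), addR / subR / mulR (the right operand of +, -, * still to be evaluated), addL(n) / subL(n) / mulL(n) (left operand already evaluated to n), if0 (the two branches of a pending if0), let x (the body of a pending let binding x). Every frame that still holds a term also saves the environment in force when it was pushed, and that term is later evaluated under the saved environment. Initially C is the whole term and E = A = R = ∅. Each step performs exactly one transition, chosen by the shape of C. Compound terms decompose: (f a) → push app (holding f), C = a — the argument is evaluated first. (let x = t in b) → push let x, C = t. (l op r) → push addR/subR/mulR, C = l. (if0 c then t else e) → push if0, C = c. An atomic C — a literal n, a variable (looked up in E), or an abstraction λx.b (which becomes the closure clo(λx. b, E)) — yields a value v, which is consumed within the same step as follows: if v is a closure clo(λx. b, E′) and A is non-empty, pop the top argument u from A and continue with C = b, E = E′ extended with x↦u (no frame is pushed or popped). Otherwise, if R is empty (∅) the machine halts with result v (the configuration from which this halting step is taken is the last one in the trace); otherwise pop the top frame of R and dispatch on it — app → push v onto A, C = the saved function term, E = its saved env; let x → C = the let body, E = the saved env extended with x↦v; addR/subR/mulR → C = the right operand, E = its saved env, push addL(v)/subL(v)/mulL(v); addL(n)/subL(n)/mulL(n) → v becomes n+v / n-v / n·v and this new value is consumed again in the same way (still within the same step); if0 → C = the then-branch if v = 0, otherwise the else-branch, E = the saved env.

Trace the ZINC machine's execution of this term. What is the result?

step 0: ⟨C=(let u = (let p = 2 in 5) in ((λq. q) u)); E=∅; A=∅; R=∅⟩
step 1: ⟨C=(let p = 2 in 5); E=∅; A=∅; R=[let u]⟩
step 2: ⟨C=2; E=∅; A=∅; R=[let p :: let u]⟩
step 3: ⟨C=5; E={p↦2}; A=∅; R=[let u]⟩
step 4: ⟨C=((λq. q) u); E={u↦5}; A=∅; R=∅⟩
step 5: ⟨C=u; E={u↦5}; A=∅; R=[app]⟩
step 6: ⟨C=(λq. q); E={u↦5}; A=[5]; R=∅⟩
step 7: ⟨C=q; E={q↦5, u↦5}; A=∅; R=∅⟩
→ final value 5

Answer: 5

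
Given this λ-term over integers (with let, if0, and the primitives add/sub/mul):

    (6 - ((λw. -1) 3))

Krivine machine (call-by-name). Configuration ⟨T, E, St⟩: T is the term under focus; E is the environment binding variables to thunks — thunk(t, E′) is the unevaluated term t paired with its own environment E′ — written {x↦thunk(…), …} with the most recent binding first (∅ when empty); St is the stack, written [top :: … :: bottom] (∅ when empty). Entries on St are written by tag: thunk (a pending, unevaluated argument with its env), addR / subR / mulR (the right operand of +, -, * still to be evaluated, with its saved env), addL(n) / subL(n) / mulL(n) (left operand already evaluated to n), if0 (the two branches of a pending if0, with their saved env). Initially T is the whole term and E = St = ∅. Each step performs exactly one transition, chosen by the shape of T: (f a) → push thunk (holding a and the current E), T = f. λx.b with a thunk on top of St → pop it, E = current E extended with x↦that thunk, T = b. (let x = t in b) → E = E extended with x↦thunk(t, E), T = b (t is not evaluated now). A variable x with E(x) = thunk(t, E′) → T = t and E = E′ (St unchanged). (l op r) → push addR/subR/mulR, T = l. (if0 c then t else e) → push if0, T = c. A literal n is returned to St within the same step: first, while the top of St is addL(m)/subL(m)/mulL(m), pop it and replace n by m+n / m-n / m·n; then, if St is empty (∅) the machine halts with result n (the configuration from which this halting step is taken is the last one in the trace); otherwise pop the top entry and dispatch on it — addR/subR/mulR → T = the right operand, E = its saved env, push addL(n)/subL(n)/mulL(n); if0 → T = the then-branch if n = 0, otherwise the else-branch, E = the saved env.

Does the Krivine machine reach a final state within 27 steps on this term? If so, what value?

Answer: 7

Derivation:
t=0: [T=(6 - ((λw. -1) 3)) | E=∅ | St=∅]
t=1: [T=6 | E=∅ | St=[subR]]
t=2: [T=((λw. -1) 3) | E=∅ | St=[subL(6)]]
t=3: [T=(λw. -1) | E=∅ | St=[thunk :: subL(6)]]
t=4: [T=-1 | E={w↦thunk(3, ∅)} | St=[subL(6)]]
→ final value 7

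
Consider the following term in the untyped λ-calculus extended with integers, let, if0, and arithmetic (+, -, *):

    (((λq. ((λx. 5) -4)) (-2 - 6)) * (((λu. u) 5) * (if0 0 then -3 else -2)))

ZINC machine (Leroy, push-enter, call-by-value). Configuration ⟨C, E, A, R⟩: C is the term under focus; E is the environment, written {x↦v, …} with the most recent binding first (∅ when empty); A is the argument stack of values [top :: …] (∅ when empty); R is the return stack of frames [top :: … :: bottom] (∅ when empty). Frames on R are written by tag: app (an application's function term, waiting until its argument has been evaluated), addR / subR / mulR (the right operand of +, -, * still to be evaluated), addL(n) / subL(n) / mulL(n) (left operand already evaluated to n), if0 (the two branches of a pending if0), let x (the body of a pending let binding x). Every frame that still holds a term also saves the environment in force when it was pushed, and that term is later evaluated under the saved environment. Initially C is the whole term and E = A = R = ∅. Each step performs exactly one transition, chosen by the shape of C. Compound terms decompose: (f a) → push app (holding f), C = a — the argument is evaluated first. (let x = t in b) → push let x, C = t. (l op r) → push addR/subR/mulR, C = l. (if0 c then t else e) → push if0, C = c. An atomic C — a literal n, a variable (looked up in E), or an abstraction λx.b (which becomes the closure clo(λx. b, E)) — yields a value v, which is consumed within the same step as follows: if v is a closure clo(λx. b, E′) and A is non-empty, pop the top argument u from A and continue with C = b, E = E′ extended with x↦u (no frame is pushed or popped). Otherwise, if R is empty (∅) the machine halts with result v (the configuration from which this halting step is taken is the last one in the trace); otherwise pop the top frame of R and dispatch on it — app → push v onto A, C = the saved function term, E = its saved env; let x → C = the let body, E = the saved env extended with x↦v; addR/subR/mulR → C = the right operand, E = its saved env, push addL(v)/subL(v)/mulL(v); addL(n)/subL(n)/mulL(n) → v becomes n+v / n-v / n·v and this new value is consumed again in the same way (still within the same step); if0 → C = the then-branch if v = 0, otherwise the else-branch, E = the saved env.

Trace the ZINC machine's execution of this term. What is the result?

Answer: -75

Machine steps:
[0] ⟨C=(((λq. ((λx. 5) -4)) (-2 - 6)) * (((λu. u) 5) * (if0 0 then -3 else -2))); E=∅; A=∅; R=∅⟩
[1] ⟨C=((λq. ((λx. 5) -4)) (-2 - 6)); E=∅; A=∅; R=[mulR]⟩
[2] ⟨C=(-2 - 6); E=∅; A=∅; R=[app :: mulR]⟩
[3] ⟨C=-2; E=∅; A=∅; R=[subR :: app :: mulR]⟩
[4] ⟨C=6; E=∅; A=∅; R=[subL(-2) :: app :: mulR]⟩
[5] ⟨C=(λq. ((λx. 5) -4)); E=∅; A=[-8]; R=[mulR]⟩
[6] ⟨C=((λx. 5) -4); E={q↦-8}; A=∅; R=[mulR]⟩
[7] ⟨C=-4; E={q↦-8}; A=∅; R=[app :: mulR]⟩
[8] ⟨C=(λx. 5); E={q↦-8}; A=[-4]; R=[mulR]⟩
[9] ⟨C=5; E={x↦-4, q↦-8}; A=∅; R=[mulR]⟩
[10] ⟨C=(((λu. u) 5) * (if0 0 then -3 else -2)); E=∅; A=∅; R=[mulL(5)]⟩
[11] ⟨C=((λu. u) 5); E=∅; A=∅; R=[mulR :: mulL(5)]⟩
[12] ⟨C=5; E=∅; A=∅; R=[app :: mulR :: mulL(5)]⟩
[13] ⟨C=(λu. u); E=∅; A=[5]; R=[mulR :: mulL(5)]⟩
[14] ⟨C=u; E={u↦5}; A=∅; R=[mulR :: mulL(5)]⟩
[15] ⟨C=(if0 0 then -3 else -2); E=∅; A=∅; R=[mulL(5) :: mulL(5)]⟩
[16] ⟨C=0; E=∅; A=∅; R=[if0 :: mulL(5) :: mulL(5)]⟩
[17] ⟨C=-3; E=∅; A=∅; R=[mulL(5) :: mulL(5)]⟩
→ final value -75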